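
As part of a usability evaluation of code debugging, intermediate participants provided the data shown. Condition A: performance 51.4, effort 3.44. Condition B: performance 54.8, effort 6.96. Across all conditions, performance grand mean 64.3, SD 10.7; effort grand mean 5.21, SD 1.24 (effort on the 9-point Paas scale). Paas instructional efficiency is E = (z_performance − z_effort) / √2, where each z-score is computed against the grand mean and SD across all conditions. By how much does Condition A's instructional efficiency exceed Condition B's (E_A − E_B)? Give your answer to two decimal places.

1.78

Condition A: z_P = (51.4 − 64.3)/10.7 = -1.2056; z_E = (3.44 − 5.21)/1.24 = -1.4274; E_A = (-1.2056 − (-1.4274))/√2 = 0.1568.
Condition B: z_P = (54.8 − 64.3)/10.7 = -0.8879; z_E = (6.96 − 5.21)/1.24 = 1.4113; E_B = (-0.8879 − 1.4113)/√2 = -1.6258.
E_A − E_B = 0.1568 − (-1.6258) = 1.7826 ≈ 1.78.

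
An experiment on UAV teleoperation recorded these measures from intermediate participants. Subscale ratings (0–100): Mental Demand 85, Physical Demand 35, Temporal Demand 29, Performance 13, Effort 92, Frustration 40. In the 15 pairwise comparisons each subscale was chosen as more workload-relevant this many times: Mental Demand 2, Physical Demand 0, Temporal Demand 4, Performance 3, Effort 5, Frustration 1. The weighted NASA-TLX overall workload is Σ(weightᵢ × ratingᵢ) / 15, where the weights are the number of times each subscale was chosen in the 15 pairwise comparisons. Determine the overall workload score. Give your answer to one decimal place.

The tallies are the weights (they sum to 15).
Weighted sum = 2·85 + 0·35 + 4·29 + 3·13 + 5·92 + 1·40
            = 170 + 0 + 116 + 39 + 460 + 40 = 825.
Overall workload = 825 / 15 = 55.0000 ≈ 55.0.

55.0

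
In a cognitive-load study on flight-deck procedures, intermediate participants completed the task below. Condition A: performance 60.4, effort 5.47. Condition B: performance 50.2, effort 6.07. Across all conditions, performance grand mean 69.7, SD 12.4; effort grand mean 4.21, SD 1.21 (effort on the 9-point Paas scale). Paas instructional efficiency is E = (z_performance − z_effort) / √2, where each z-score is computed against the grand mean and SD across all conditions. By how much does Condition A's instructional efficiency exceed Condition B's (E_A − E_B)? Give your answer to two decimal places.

Condition A: z_P = (60.4 − 69.7)/12.4 = -0.7500; z_E = (5.47 − 4.21)/1.21 = 1.0413; E_A = (-0.7500 − 1.0413)/√2 = -1.2666.
Condition B: z_P = (50.2 − 69.7)/12.4 = -1.5726; z_E = (6.07 − 4.21)/1.21 = 1.5372; E_B = (-1.5726 − 1.5372)/√2 = -2.1990.
E_A − E_B = -1.2666 − (-2.1990) = 0.9324 ≈ 0.93.

0.93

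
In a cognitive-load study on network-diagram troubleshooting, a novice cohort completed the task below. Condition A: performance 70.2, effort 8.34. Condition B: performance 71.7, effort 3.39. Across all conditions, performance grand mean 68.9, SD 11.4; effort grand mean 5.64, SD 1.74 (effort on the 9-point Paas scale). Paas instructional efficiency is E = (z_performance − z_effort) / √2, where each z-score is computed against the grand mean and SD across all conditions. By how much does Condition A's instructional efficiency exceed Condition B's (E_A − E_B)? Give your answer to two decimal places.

Condition A: z_P = (70.2 − 68.9)/11.4 = 0.1140; z_E = (8.34 − 5.64)/1.74 = 1.5517; E_A = (0.1140 − 1.5517)/√2 = -1.0166.
Condition B: z_P = (71.7 − 68.9)/11.4 = 0.2456; z_E = (3.39 − 5.64)/1.74 = -1.2931; E_B = (0.2456 − (-1.2931))/√2 = 1.0880.
E_A − E_B = -1.0166 − 1.0880 = -2.1046 ≈ -2.10.

-2.10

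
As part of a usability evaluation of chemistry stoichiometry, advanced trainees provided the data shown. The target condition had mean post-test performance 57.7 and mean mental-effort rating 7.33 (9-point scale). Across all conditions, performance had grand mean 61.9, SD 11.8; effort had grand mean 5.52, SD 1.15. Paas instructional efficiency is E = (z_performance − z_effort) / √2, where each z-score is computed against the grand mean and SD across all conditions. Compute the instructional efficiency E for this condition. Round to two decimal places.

-1.36

z_performance = (57.7 − 61.9) / 11.8 = -4.2000 / 11.8 = -0.3559.
z_effort = (7.33 − 5.52) / 1.15 = 1.8100 / 1.15 = 1.5739.
z_P − z_E = -0.3559 − 1.5739 = -1.9298.
E = -1.9298 / √2 = -1.9298 / 1.41421 = -1.3646 ≈ -1.36.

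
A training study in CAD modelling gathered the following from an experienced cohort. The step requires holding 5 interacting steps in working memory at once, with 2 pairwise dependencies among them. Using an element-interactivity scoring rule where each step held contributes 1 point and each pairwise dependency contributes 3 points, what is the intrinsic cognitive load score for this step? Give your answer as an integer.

Element contribution: 5 × 1 = 5.
Interaction contribution: 2 × 3 = 6.
Intrinsic load = 5 + 6 = 11.

11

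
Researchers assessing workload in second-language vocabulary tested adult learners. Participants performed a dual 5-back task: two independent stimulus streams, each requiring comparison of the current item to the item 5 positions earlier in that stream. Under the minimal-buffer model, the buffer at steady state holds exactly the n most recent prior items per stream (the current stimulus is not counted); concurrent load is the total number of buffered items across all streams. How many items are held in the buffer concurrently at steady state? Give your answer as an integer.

10

Each stream's buffer holds its 5 most recent prior items.
Two independent streams: 2 × 5 = 10 buffered items at steady state.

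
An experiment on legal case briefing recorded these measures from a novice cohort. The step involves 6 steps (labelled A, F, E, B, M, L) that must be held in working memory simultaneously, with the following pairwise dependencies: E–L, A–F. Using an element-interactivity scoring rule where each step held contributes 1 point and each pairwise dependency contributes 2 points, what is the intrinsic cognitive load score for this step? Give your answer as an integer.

10

Count of steps held simultaneously: 6.
Count of pairwise dependencies listed: 2.
Element contribution: 6 × 1 = 6.
Interaction contribution: 2 × 2 = 4.
Intrinsic load = 6 + 4 = 10.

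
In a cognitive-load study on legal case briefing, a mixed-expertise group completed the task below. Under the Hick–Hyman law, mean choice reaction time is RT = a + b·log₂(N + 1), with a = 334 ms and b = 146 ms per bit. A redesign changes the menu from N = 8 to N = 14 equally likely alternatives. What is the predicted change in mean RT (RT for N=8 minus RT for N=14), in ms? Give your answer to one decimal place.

-107.6

RT(8) = 334 + 146·log₂(9) = 334 + 146·3.1699 = 796.8054 ms.
RT(14) = 334 + 146·log₂(15) = 334 + 146·3.9069 = 904.4074 ms.
Difference = 796.8054 − 904.4074 = -107.6020 ≈ -107.6 ms.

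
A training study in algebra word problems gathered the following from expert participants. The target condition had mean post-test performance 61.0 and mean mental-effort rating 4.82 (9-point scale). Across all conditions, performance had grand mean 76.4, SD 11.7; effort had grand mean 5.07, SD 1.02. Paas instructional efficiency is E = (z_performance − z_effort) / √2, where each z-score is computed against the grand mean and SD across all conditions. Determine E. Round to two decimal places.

-0.76

z_performance = (61.0 − 76.4) / 11.7 = -15.4000 / 11.7 = -1.3162.
z_effort = (4.82 − 5.07) / 1.02 = -0.2500 / 1.02 = -0.2451.
z_P − z_E = -1.3162 − (-0.2451) = -1.0711.
E = -1.0711 / √2 = -1.0711 / 1.41421 = -0.7574 ≈ -0.76.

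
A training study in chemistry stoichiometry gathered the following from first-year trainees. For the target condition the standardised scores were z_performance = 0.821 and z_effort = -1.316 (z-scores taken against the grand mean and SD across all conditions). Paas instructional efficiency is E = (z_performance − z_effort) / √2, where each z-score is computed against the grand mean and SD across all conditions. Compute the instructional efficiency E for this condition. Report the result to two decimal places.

z_P − z_E = 0.821 − (-1.316) = 2.1370.
E = 2.1370 / √2 = 2.1370 / 1.41421 = 1.5111 ≈ 1.51.

1.51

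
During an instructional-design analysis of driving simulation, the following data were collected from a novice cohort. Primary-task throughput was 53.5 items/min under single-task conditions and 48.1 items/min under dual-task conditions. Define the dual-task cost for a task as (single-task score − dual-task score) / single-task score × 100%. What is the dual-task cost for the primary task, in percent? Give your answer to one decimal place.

10.1

Cost = (53.5 − 48.1) / 53.5 × 100%
     = 5.4000 / 53.5 × 100% = 10.0935%.
≈ 10.1%.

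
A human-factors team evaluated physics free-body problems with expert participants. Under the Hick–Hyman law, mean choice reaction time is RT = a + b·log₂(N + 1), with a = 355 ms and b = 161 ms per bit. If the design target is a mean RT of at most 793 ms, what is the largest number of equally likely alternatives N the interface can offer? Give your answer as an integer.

5

Set 355 + 161·log₂(N + 1) ≤ 793.
log₂(N + 1) ≤ (793 − 355) / 161 = 2.7205.
N + 1 ≤ 2^2.7205 = 6.5910.
N ≤ 5.5910, so the largest integer N is 5.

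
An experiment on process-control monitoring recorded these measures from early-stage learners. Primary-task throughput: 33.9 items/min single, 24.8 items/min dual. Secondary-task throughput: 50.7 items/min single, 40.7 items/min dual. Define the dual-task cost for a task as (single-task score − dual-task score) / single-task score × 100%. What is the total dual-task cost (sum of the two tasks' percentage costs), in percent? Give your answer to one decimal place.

46.6

Primary cost = (33.9 − 24.8) / 33.9 × 100% = 26.8437%.
Secondary cost = (50.7 − 40.7) / 50.7 × 100% = 19.7239%.
Total = 26.8437% + 19.7239% = 46.5676% ≈ 46.6%.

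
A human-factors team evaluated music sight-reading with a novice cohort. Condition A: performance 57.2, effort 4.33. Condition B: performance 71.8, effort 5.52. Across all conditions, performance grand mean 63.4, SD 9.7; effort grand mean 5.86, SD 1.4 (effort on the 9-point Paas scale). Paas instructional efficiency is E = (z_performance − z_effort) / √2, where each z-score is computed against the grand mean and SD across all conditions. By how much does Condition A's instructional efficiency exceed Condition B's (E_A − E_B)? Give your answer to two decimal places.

-0.46

Condition A: z_P = (57.2 − 63.4)/9.7 = -0.6392; z_E = (4.33 − 5.86)/1.4 = -1.0929; E_A = (-0.6392 − (-1.0929))/√2 = 0.3208.
Condition B: z_P = (71.8 − 63.4)/9.7 = 0.8660; z_E = (5.52 − 5.86)/1.4 = -0.2429; E_B = (0.8660 − (-0.2429))/√2 = 0.7841.
E_A − E_B = 0.3208 − 0.7841 = -0.4633 ≈ -0.46.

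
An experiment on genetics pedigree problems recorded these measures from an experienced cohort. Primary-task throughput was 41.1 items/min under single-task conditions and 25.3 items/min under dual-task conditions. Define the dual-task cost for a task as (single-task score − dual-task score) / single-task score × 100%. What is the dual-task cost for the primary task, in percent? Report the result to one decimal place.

38.4

Cost = (41.1 − 25.3) / 41.1 × 100%
     = 15.8000 / 41.1 × 100% = 38.4428%.
≈ 38.4%.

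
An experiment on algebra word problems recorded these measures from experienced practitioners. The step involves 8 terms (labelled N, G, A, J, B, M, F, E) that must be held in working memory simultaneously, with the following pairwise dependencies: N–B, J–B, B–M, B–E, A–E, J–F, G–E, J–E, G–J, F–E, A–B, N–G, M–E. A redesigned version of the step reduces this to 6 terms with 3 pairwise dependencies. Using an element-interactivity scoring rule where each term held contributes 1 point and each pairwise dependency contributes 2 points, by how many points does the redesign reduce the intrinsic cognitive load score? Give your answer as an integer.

Original: 8 × 1 + 13 × 2 = 8 + 26 = 34.
Redesigned: 6 × 1 + 3 × 2 = 6 + 6 = 12.
Reduction = 34 − 12 = 22.

22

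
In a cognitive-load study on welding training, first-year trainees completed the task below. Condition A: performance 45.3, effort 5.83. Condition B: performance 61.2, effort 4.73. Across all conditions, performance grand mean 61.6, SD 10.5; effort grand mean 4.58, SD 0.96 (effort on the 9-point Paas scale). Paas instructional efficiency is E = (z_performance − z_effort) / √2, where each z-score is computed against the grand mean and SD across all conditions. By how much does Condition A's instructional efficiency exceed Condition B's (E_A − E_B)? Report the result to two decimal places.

Condition A: z_P = (45.3 − 61.6)/10.5 = -1.5524; z_E = (5.83 − 4.58)/0.96 = 1.3021; E_A = (-1.5524 − 1.3021)/√2 = -2.0184.
Condition B: z_P = (61.2 − 61.6)/10.5 = -0.0381; z_E = (4.73 − 4.58)/0.96 = 0.1563; E_B = (-0.0381 − 0.1563)/√2 = -0.1375.
E_A − E_B = -2.0184 − (-0.1375) = -1.8809 ≈ -1.88.

-1.88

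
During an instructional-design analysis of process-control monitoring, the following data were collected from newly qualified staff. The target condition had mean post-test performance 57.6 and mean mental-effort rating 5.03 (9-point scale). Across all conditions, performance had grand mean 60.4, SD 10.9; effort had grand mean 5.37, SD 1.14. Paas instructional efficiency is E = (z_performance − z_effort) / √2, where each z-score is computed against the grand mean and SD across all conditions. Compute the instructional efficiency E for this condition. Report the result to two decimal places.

0.03

z_performance = (57.6 − 60.4) / 10.9 = -2.8000 / 10.9 = -0.2569.
z_effort = (5.03 − 5.37) / 1.14 = -0.3400 / 1.14 = -0.2982.
z_P − z_E = -0.2569 − (-0.2982) = 0.0413.
E = 0.0413 / √2 = 0.0413 / 1.41421 = 0.0292 ≈ 0.03.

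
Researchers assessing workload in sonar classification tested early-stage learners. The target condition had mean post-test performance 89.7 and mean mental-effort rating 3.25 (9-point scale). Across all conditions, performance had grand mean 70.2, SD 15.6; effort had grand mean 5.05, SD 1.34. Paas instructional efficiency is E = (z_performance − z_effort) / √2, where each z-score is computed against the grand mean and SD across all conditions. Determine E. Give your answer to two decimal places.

z_performance = (89.7 − 70.2) / 15.6 = 19.5000 / 15.6 = 1.2500.
z_effort = (3.25 − 5.05) / 1.34 = -1.8000 / 1.34 = -1.3433.
z_P − z_E = 1.2500 − (-1.3433) = 2.5933.
E = 2.5933 / √2 = 2.5933 / 1.41421 = 1.8337 ≈ 1.83.

1.83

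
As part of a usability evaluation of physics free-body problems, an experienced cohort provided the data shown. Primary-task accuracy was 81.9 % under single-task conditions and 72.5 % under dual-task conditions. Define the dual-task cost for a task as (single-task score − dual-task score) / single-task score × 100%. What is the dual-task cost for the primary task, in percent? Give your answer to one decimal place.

11.5

Cost = (81.9 − 72.5) / 81.9 × 100%
     = 9.4000 / 81.9 × 100% = 11.4774%.
≈ 11.5%.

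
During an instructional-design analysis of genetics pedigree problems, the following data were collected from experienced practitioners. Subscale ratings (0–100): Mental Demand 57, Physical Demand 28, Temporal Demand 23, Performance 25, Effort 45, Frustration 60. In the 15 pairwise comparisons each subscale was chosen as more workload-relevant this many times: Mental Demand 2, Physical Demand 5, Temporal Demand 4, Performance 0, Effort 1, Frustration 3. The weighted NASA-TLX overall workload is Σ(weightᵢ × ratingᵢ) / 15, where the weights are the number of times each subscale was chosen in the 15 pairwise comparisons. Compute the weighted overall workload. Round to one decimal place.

38.1

The tallies are the weights (they sum to 15).
Weighted sum = 2·57 + 5·28 + 4·23 + 0·25 + 1·45 + 3·60
            = 114 + 140 + 92 + 0 + 45 + 180 = 571.
Overall workload = 571 / 15 = 38.0667 ≈ 38.1.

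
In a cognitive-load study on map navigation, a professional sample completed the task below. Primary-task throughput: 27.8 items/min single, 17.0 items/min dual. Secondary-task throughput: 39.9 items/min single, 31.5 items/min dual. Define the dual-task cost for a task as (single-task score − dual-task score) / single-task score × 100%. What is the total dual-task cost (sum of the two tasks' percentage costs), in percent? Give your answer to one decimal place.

59.9

Primary cost = (27.8 − 17.0) / 27.8 × 100% = 38.8489%.
Secondary cost = (39.9 − 31.5) / 39.9 × 100% = 21.0526%.
Total = 38.8489% + 21.0526% = 59.9015% ≈ 59.9%.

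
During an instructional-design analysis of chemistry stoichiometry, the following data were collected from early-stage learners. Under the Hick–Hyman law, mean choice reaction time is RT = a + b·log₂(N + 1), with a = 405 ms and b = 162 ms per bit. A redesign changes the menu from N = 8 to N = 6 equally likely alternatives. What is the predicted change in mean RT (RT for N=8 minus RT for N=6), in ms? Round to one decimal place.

RT(8) = 405 + 162·log₂(9) = 405 + 162·3.1699 = 918.5238 ms.
RT(6) = 405 + 162·log₂(7) = 405 + 162·2.8074 = 859.7988 ms.
Difference = 918.5238 − 859.7988 = 58.7250 ≈ 58.7 ms.

58.7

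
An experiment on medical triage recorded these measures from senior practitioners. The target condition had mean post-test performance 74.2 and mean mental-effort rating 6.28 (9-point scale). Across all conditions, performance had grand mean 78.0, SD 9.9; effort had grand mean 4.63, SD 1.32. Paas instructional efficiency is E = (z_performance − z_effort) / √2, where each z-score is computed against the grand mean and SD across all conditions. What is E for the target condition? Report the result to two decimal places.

-1.16

z_performance = (74.2 − 78.0) / 9.9 = -3.8000 / 9.9 = -0.3838.
z_effort = (6.28 − 4.63) / 1.32 = 1.6500 / 1.32 = 1.2500.
z_P − z_E = -0.3838 − 1.2500 = -1.6338.
E = -1.6338 / √2 = -1.6338 / 1.41421 = -1.1553 ≈ -1.16.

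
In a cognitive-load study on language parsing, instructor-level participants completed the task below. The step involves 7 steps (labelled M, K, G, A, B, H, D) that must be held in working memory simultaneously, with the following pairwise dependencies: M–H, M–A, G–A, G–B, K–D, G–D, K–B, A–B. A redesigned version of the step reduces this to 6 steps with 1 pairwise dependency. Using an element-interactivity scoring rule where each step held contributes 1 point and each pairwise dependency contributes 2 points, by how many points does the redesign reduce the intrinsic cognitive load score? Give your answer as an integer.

Original: 7 × 1 + 8 × 2 = 7 + 16 = 23.
Redesigned: 6 × 1 + 1 × 2 = 6 + 2 = 8.
Reduction = 23 − 8 = 15.

15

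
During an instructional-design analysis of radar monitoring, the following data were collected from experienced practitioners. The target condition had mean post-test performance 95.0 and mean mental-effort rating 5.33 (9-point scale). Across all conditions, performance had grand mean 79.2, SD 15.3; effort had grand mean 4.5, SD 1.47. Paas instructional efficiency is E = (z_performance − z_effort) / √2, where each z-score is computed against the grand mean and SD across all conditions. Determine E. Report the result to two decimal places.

z_performance = (95.0 − 79.2) / 15.3 = 15.8000 / 15.3 = 1.0327.
z_effort = (5.33 − 4.5) / 1.47 = 0.8300 / 1.47 = 0.5646.
z_P − z_E = 1.0327 − 0.5646 = 0.4681.
E = 0.4681 / √2 = 0.4681 / 1.41421 = 0.3310 ≈ 0.33.

0.33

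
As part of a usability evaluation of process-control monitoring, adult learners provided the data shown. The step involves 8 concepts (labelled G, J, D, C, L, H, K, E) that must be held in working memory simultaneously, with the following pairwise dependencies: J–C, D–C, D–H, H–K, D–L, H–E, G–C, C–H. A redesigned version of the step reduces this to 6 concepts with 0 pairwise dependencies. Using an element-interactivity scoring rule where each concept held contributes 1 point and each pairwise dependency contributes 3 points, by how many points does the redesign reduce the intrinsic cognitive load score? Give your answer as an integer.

Original: 8 × 1 + 8 × 3 = 8 + 24 = 32.
Redesigned: 6 × 1 + 0 × 3 = 6 + 0 = 6.
Reduction = 32 − 6 = 26.

26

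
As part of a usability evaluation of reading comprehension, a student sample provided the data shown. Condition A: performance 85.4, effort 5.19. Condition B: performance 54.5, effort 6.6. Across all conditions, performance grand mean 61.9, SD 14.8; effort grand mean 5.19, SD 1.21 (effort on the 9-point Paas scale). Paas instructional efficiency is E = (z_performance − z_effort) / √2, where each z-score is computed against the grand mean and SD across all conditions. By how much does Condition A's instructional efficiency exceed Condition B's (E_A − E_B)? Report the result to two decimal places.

Condition A: z_P = (85.4 − 61.9)/14.8 = 1.5878; z_E = (5.19 − 5.19)/1.21 = 0.0000; E_A = (1.5878 − 0.0000)/√2 = 1.1227.
Condition B: z_P = (54.5 − 61.9)/14.8 = -0.5000; z_E = (6.6 − 5.19)/1.21 = 1.1653; E_B = (-0.5000 − 1.1653)/√2 = -1.1775.
E_A − E_B = 1.1227 − (-1.1775) = 2.3002 ≈ 2.30.

2.30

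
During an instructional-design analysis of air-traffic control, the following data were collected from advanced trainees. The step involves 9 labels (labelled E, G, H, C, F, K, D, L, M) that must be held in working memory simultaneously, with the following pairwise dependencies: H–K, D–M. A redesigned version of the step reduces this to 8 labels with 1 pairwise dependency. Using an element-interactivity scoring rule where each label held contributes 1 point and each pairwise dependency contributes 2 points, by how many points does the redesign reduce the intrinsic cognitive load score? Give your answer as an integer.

Original: 9 × 1 + 2 × 2 = 9 + 4 = 13.
Redesigned: 8 × 1 + 1 × 2 = 8 + 2 = 10.
Reduction = 13 − 10 = 3.

3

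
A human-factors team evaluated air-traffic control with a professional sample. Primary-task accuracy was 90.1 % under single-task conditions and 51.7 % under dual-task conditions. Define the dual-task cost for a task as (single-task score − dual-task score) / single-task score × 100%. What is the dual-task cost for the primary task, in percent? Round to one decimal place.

42.6

Cost = (90.1 − 51.7) / 90.1 × 100%
     = 38.4000 / 90.1 × 100% = 42.6193%.
≈ 42.6%.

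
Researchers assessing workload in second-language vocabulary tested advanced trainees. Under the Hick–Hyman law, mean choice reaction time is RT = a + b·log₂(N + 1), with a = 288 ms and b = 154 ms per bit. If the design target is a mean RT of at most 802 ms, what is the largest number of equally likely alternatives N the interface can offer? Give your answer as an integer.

Set 288 + 154·log₂(N + 1) ≤ 802.
log₂(N + 1) ≤ (802 − 288) / 154 = 3.3377.
N + 1 ≤ 2^3.3377 = 10.1099.
N ≤ 9.1099, so the largest integer N is 9.

9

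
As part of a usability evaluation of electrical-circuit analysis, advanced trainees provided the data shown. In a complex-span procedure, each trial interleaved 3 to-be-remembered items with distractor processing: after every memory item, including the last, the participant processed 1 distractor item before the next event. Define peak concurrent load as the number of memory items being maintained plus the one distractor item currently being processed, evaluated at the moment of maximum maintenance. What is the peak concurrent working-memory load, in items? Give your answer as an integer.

Maintenance is greatest during the distractor(s) after memory item 3: all 3 memory items are being held.
One distractor item is concurrently being processed.
Peak concurrent load = 3 + 1 = 4 items.

4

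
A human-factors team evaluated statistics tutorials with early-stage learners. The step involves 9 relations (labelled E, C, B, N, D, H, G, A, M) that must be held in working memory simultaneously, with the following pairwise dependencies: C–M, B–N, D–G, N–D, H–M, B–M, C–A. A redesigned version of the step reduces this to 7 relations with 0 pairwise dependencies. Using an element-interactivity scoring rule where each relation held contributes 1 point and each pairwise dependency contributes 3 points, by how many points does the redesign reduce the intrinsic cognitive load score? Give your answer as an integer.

Original: 9 × 1 + 7 × 3 = 9 + 21 = 30.
Redesigned: 7 × 1 + 0 × 3 = 7 + 0 = 7.
Reduction = 30 − 7 = 23.

23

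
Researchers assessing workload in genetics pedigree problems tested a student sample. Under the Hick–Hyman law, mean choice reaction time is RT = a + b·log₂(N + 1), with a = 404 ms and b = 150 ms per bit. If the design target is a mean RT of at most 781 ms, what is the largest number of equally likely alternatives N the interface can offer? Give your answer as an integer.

Set 404 + 150·log₂(N + 1) ≤ 781.
log₂(N + 1) ≤ (781 − 404) / 150 = 2.5133.
N + 1 ≤ 2^2.5133 = 5.7092.
N ≤ 4.7092, so the largest integer N is 4.

4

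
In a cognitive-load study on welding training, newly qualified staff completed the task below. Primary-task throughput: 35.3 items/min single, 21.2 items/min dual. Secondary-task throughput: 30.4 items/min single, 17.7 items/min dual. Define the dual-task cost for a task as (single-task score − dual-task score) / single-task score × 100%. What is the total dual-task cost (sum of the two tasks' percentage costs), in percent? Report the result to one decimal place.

81.7

Primary cost = (35.3 − 21.2) / 35.3 × 100% = 39.9433%.
Secondary cost = (30.4 − 17.7) / 30.4 × 100% = 41.7763%.
Total = 39.9433% + 41.7763% = 81.7196% ≈ 81.7%.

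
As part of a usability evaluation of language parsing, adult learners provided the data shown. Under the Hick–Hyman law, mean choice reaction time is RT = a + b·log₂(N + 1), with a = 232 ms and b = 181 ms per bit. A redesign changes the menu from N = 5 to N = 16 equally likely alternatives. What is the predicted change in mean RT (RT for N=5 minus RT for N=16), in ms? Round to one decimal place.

-272.0

RT(5) = 232 + 181·log₂(6) = 232 + 181·2.5850 = 699.8850 ms.
RT(16) = 232 + 181·log₂(17) = 232 + 181·4.0875 = 971.8375 ms.
Difference = 699.8850 − 971.8375 = -271.9525 ≈ -272.0 ms.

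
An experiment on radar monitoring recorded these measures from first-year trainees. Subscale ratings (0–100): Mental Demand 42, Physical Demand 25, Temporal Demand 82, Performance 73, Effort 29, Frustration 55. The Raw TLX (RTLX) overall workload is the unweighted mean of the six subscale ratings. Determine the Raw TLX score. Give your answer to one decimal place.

Sum of ratings = 42 + 25 + 82 + 73 + 29 + 55 = 306.
RTLX = 306 / 6 = 51.0000 ≈ 51.0.

51.0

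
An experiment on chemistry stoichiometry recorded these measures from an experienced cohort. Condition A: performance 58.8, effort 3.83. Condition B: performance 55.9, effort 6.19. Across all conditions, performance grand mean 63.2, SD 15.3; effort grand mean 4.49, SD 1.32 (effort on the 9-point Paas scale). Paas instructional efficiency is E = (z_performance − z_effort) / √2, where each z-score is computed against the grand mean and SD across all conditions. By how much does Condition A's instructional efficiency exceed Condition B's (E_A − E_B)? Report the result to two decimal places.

Condition A: z_P = (58.8 − 63.2)/15.3 = -0.2876; z_E = (3.83 − 4.49)/1.32 = -0.5000; E_A = (-0.2876 − (-0.5000))/√2 = 0.1502.
Condition B: z_P = (55.9 − 63.2)/15.3 = -0.4771; z_E = (6.19 − 4.49)/1.32 = 1.2879; E_B = (-0.4771 − 1.2879)/√2 = -1.2480.
E_A − E_B = 0.1502 − (-1.2480) = 1.3982 ≈ 1.40.

1.40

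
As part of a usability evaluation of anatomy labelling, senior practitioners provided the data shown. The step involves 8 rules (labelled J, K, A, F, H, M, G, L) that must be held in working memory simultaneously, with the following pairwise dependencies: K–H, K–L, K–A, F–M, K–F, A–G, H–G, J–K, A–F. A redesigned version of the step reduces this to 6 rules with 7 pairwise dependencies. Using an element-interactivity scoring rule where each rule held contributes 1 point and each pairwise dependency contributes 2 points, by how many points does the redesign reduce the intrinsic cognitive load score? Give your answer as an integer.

Original: 8 × 1 + 9 × 2 = 8 + 18 = 26.
Redesigned: 6 × 1 + 7 × 2 = 6 + 14 = 20.
Reduction = 26 − 20 = 6.

6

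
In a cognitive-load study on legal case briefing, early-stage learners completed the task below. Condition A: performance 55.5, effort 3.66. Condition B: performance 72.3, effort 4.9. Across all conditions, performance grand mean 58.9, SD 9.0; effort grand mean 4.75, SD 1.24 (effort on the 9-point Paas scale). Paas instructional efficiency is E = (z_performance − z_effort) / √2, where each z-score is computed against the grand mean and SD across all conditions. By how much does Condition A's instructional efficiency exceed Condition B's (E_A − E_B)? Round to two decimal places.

Condition A: z_P = (55.5 − 58.9)/9.0 = -0.3778; z_E = (3.66 − 4.75)/1.24 = -0.8790; E_A = (-0.3778 − (-0.8790))/√2 = 0.3544.
Condition B: z_P = (72.3 − 58.9)/9.0 = 1.4889; z_E = (4.9 − 4.75)/1.24 = 0.1210; E_B = (1.4889 − 0.1210)/√2 = 0.9673.
E_A − E_B = 0.3544 − 0.9673 = -0.6129 ≈ -0.61.

-0.61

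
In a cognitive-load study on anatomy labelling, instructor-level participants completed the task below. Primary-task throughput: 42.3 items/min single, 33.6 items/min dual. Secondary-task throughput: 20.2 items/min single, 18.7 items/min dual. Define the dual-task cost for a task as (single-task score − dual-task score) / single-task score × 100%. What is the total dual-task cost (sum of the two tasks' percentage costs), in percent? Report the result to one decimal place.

28.0

Primary cost = (42.3 − 33.6) / 42.3 × 100% = 20.5674%.
Secondary cost = (20.2 − 18.7) / 20.2 × 100% = 7.4257%.
Total = 20.5674% + 7.4257% = 27.9931% ≈ 28.0%.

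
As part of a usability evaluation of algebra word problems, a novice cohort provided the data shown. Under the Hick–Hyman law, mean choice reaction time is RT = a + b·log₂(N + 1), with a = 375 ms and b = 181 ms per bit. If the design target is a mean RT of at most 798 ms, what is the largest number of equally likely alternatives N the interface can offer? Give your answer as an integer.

4

Set 375 + 181·log₂(N + 1) ≤ 798.
log₂(N + 1) ≤ (798 − 375) / 181 = 2.3370.
N + 1 ≤ 2^2.3370 = 5.0525.
N ≤ 4.0525, so the largest integer N is 4.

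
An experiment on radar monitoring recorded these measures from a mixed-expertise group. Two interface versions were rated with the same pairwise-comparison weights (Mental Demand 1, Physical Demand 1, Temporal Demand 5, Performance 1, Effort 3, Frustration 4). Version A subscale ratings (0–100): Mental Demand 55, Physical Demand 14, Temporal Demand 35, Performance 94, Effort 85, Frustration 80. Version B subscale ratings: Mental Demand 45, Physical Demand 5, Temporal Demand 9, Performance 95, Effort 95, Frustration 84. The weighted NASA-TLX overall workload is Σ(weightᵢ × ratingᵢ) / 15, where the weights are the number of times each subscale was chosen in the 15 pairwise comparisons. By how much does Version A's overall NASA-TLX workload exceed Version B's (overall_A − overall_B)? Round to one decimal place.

6.8

Version A weighted sum = 1·55 + 1·14 + 5·35 + 1·94 + 3·85 + 4·80 = 55 + 14 + 175 + 94 + 255 + 320 = 913; overall_A = 913/15 = 60.8667.
Version B weighted sum = 1·45 + 1·5 + 5·9 + 1·95 + 3·95 + 4·84 = 45 + 5 + 45 + 95 + 285 + 336 = 811; overall_B = 811/15 = 54.0667.
Difference = 60.8667 − 54.0667 = 6.8000 ≈ 6.8.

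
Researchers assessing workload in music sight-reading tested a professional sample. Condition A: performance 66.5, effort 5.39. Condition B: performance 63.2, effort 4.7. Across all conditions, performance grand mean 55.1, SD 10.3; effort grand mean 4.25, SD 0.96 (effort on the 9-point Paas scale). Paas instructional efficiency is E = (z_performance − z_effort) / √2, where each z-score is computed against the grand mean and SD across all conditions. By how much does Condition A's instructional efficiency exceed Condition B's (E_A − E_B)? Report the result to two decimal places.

Condition A: z_P = (66.5 − 55.1)/10.3 = 1.1068; z_E = (5.39 − 4.25)/0.96 = 1.1875; E_A = (1.1068 − 1.1875)/√2 = -0.0571.
Condition B: z_P = (63.2 − 55.1)/10.3 = 0.7864; z_E = (4.7 − 4.25)/0.96 = 0.4688; E_B = (0.7864 − 0.4688)/√2 = 0.2246.
E_A − E_B = -0.0571 − 0.2246 = -0.2817 ≈ -0.28.

-0.28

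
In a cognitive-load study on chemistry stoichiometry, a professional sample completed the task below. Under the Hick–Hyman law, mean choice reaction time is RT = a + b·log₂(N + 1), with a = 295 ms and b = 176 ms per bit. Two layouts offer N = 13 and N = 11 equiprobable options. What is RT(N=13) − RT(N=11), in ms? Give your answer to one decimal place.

RT(13) = 295 + 176·log₂(14) = 295 + 176·3.8074 = 965.1024 ms.
RT(11) = 295 + 176·log₂(12) = 295 + 176·3.5850 = 925.9600 ms.
Difference = 965.1024 − 925.9600 = 39.1424 ≈ 39.1 ms.

39.1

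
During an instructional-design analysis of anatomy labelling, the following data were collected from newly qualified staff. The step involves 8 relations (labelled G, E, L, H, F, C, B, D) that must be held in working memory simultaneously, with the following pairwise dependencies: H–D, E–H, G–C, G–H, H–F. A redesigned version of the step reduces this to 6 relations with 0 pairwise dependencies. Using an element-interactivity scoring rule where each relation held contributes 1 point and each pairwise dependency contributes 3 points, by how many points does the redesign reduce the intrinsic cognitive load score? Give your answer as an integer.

Original: 8 × 1 + 5 × 3 = 8 + 15 = 23.
Redesigned: 6 × 1 + 0 × 3 = 6 + 0 = 6.
Reduction = 23 − 6 = 17.

17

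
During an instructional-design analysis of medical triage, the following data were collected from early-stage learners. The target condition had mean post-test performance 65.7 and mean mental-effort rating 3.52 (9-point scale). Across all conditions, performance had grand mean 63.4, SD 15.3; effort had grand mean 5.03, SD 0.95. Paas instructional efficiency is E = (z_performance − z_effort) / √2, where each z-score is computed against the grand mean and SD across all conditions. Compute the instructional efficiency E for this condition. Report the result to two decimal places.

z_performance = (65.7 − 63.4) / 15.3 = 2.3000 / 15.3 = 0.1503.
z_effort = (3.52 − 5.03) / 0.95 = -1.5100 / 0.95 = -1.5895.
z_P − z_E = 0.1503 − (-1.5895) = 1.7398.
E = 1.7398 / √2 = 1.7398 / 1.41421 = 1.2302 ≈ 1.23.

1.23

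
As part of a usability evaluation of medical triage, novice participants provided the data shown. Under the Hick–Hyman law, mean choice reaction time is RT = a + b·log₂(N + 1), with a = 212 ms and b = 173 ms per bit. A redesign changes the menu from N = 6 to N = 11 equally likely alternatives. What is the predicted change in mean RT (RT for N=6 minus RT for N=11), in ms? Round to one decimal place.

RT(6) = 212 + 173·log₂(7) = 212 + 173·2.8074 = 697.6802 ms.
RT(11) = 212 + 173·log₂(12) = 212 + 173·3.5850 = 832.2050 ms.
Difference = 697.6802 − 832.2050 = -134.5248 ≈ -134.5 ms.

-134.5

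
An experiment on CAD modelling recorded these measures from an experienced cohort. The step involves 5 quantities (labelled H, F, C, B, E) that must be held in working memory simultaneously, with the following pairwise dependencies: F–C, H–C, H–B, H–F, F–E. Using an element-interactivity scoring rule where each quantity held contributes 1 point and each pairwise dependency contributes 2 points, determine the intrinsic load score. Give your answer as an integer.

15

Count of quantities held simultaneously: 5.
Count of pairwise dependencies listed: 5.
Element contribution: 5 × 1 = 5.
Interaction contribution: 5 × 2 = 10.
Intrinsic load = 5 + 10 = 15.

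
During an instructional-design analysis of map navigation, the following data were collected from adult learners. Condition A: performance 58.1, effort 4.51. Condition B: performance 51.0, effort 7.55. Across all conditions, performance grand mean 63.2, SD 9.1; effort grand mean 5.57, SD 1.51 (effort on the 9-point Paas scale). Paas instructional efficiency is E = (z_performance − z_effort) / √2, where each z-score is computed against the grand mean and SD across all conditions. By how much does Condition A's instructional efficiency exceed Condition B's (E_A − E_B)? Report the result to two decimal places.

1.98

Condition A: z_P = (58.1 − 63.2)/9.1 = -0.5604; z_E = (4.51 − 5.57)/1.51 = -0.7020; E_A = (-0.5604 − (-0.7020))/√2 = 0.1001.
Condition B: z_P = (51.0 − 63.2)/9.1 = -1.3407; z_E = (7.55 − 5.57)/1.51 = 1.3113; E_B = (-1.3407 − 1.3113)/√2 = -1.8752.
E_A − E_B = 0.1001 − (-1.8752) = 1.9753 ≈ 1.98.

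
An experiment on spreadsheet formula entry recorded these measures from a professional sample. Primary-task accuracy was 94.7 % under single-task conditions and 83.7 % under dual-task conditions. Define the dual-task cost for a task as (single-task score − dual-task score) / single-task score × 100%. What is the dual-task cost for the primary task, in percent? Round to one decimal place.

11.6

Cost = (94.7 − 83.7) / 94.7 × 100%
     = 11.0000 / 94.7 × 100% = 11.6156%.
≈ 11.6%.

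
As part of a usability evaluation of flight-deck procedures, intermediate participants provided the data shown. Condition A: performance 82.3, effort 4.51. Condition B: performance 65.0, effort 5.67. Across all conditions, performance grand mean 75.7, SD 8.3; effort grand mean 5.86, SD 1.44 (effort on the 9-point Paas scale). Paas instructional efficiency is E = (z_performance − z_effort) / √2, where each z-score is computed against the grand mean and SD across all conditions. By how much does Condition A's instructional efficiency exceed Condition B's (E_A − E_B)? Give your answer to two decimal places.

2.04

Condition A: z_P = (82.3 − 75.7)/8.3 = 0.7952; z_E = (4.51 − 5.86)/1.44 = -0.9375; E_A = (0.7952 − (-0.9375))/√2 = 1.2252.
Condition B: z_P = (65.0 − 75.7)/8.3 = -1.2892; z_E = (5.67 − 5.86)/1.44 = -0.1319; E_B = (-1.2892 − (-0.1319))/√2 = -0.8183.
E_A − E_B = 1.2252 − (-0.8183) = 2.0435 ≈ 2.04.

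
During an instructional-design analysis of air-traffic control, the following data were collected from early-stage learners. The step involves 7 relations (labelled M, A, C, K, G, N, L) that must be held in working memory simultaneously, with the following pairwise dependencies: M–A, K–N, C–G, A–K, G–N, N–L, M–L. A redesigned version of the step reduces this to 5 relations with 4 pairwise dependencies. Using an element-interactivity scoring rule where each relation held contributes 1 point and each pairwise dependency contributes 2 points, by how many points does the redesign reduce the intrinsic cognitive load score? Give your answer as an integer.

Original: 7 × 1 + 7 × 2 = 7 + 14 = 21.
Redesigned: 5 × 1 + 4 × 2 = 5 + 8 = 13.
Reduction = 21 − 13 = 8.

8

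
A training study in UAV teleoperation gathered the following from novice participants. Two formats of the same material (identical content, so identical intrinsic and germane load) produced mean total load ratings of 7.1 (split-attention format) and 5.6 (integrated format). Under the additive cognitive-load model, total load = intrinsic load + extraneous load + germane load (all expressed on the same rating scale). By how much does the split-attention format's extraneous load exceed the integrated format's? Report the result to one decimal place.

1.5

Intrinsic and germane load are equal across formats, so the difference in total load equals the difference in extraneous load.
Extraneous-load difference = 7.1 − 5.6 = 1.5.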